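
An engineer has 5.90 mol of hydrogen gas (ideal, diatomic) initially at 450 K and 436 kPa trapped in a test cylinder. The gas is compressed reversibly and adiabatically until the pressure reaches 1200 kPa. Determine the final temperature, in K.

601 K

V₁ = nRT₁/P₁ = 5.90×8.314×450/436 = 50.6 L.
Adiabatic: T₂/T₁ = (P₂/P₁)^((γ−1)/γ) ⇒ T₂ = 450×(2.75)^0.286 = 601 K; V₂ = 24.6 L.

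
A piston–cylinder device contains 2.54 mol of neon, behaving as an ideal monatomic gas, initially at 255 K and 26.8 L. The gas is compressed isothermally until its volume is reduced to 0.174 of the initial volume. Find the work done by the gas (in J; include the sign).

-9420 J

P₁ = nRT₁/V₁ = 2.54×8.314×255/26.8 = 201 kPa.
Isothermal: T stays 255 K; PV = const ⇒ V₂ = 4.66 L, P₂ = 1150 kPa.
W = nRT ln(V₂/V₁) = 2.54×8.314×255×ln(0.174) = -9420 J.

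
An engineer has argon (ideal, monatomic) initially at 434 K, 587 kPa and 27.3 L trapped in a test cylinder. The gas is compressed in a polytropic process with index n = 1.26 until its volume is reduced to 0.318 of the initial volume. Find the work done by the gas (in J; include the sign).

n = P₁V₁/(RT₁) = 587×27.3/(8.314×434) = 4.44 mol.
Polytropic n=1.26: T₂ = T₁(V₁/V₂)^(n−1) = 434×(3.14)^0.26 = 585 K; P₂ = P₁(V₁/V₂)^n = 2490 kPa.
W = (P₁V₁−P₂V₂)/(n−1) = (587×27.3−2490×8.68)/0.26 = -21400 J.

-21400 J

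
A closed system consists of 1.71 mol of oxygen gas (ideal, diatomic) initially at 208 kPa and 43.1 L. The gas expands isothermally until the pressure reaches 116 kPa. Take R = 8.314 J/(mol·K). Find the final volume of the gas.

T₁ = P₁V₁/(nR) = 208×43.1/(1.71×8.314) = 631 K.
Isothermal: T stays 631 K; PV = const ⇒ V₂ = 77.3 L, P₂ = 116 kPa.

77.3 L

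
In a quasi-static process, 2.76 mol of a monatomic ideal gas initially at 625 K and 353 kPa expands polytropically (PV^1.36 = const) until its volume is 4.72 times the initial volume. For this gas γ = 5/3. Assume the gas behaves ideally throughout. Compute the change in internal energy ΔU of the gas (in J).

-9210 J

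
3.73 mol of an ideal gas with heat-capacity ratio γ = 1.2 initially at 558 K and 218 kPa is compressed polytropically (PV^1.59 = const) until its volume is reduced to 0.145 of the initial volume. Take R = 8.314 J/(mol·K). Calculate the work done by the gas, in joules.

-62300 J

V₁ = nRT₁/P₁ = 3.73×8.314×558/218 = 79.4 L.
Polytropic n=1.59: T₂ = T₁(V₁/V₂)^(n−1) = 558×(6.90)^0.59 = 1740 K; P₂ = P₁(V₁/V₂)^n = 4700 kPa.
W = (P₁V₁−P₂V₂)/(n−1) = (218×79.4−4700×11.5)/0.59 = -62300 J.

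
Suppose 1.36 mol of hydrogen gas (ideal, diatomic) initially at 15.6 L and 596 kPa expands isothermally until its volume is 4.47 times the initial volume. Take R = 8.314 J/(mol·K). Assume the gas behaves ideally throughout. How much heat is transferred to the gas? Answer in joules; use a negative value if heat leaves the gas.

T₁ = P₁V₁/(nR) = 596×15.6/(1.36×8.314) = 822 K.
Isothermal: T stays 822 K; PV = const ⇒ V₂ = 69.7 L, P₂ = 133 kPa.
ΔU = 0 (ideal gas, T constant).
W = nRT ln(V₂/V₁) = 1.36×8.314×822×ln(4.47) = 13900 J.
Q = ΔU + W = 13900 J.

13900 J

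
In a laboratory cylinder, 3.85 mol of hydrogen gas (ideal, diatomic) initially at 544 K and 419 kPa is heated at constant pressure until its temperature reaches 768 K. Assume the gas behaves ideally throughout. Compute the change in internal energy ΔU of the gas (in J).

V₁ = nRT₁/P₁ = 3.85×8.314×544/419 = 41.6 L.
Isobaric: P stays 419 kPa; V/T = const ⇒ T₂ = 768 K, V₂ = 58.7 L.
For an ideal gas ΔU = nCvΔT with Cv = (5/2)R = 20.8 J/(mol·K).
ΔU = 3.85×20.8×(768−544) = 17900 J.

17900 J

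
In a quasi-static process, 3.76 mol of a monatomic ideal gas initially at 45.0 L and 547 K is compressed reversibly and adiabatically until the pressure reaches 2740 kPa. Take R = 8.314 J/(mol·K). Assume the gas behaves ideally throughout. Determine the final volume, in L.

P₁ = nRT₁/V₁ = 3.76×8.314×547/45.0 = 380 kPa.
Adiabatic: T₂/T₁ = (P₂/P₁)^((γ−1)/γ) ⇒ T₂ = 547×(7.21)^0.400 = 1210 K; V₂ = 13.8 L.

13.8 L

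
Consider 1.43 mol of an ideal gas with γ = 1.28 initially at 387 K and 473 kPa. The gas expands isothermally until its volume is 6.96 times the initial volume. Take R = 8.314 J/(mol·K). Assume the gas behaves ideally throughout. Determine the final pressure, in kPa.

68.0 kPa

V₁ = nRT₁/P₁ = 1.43×8.314×387/473 = 9.73 L.
Isothermal: T stays 387 K; PV = const ⇒ V₂ = 67.7 L, P₂ = 68.0 kPa.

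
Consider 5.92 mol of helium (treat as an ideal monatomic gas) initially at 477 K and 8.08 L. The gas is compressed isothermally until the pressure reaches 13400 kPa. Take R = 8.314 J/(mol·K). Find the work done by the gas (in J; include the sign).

P₁ = nRT₁/V₁ = 5.92×8.314×477/8.08 = 2910 kPa.
Isothermal: T stays 477 K; PV = const ⇒ V₂ = 1.75 L, P₂ = 13400 kPa.
W = nRT ln(V₂/V₁) = 5.92×8.314×477×ln(0.217) = -35900 J.

-35900 J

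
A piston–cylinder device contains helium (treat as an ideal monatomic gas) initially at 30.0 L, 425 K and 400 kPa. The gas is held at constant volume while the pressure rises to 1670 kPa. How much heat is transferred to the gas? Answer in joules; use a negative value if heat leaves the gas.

n = P₁V₁/(RT₁) = 400×30.0/(8.314×425) = 3.40 mol.
Isochoric: V stays 30.0 L; P/T = const ⇒ T₂ = 1770 K, P₂ = 1670 kPa.
W = 0 (no volume change).
ΔU = nCvΔT = 3.40×12.5×(1770−425) = 57200 J.
Q = ΔU = 57200 J.

57200 J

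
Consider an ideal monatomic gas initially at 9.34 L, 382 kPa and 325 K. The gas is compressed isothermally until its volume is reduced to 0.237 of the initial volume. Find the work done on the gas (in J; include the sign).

5140 J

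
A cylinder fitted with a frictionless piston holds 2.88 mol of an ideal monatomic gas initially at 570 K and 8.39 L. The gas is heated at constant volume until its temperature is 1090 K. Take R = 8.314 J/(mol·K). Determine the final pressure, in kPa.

P₁ = nRT₁/V₁ = 2.88×8.314×570/8.39 = 1630 kPa.
Isochoric: V stays 8.39 L; P/T = const ⇒ T₂ = 1090 K, P₂ = 3110 kPa.

3110 kPa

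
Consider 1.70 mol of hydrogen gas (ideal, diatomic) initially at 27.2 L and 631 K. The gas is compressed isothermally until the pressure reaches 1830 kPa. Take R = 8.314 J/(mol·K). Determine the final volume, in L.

4.87 L

P₁ = nRT₁/V₁ = 1.70×8.314×631/27.2 = 328 kPa.
Isothermal: T stays 631 K; PV = const ⇒ V₂ = 4.87 L, P₂ = 1830 kPa.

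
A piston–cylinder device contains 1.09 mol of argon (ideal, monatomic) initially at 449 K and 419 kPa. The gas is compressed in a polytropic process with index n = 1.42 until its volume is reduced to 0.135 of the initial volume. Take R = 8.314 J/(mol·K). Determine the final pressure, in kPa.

V₁ = nRT₁/P₁ = 1.09×8.314×449/419 = 9.71 L.
Polytropic n=1.42: T₂ = T₁(V₁/V₂)^(n−1) = 449×(7.41)^0.42 = 1040 K; P₂ = P₁(V₁/V₂)^n = 7200 kPa.

7200 kPa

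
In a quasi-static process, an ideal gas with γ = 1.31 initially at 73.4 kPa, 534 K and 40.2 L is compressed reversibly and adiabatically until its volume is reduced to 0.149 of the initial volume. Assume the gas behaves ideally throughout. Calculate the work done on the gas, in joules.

n = P₁V₁/(RT₁) = 73.4×40.2/(8.314×534) = 0.665 mol.
Adiabatic: TV^(γ−1) = const ⇒ T₂ = 534×(6.71)^0.310 = 964 K; PV^γ = const ⇒ P₂ = 889 kPa.
ΔU = nCvΔT = 0.665×26.8×(964−534) = 7660 J.
Q = 0 for an adiabatic process, so W = −ΔU = -7660 J.
Work done on the gas = −W_by = 7660 J.

7660 J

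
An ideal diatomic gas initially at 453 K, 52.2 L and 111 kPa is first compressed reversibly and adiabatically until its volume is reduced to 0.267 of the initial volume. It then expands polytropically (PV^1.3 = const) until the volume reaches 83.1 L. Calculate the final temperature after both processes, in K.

n = P₁V₁/(RT₁) = 111×52.2/(8.314×453) = 1.54 mol.
Step 1 — Adiabatic: TV^(γ−1) = const ⇒ T₂ = 453×(3.75)^0.400 = 768 K; PV^γ = const ⇒ P₂ = 705 kPa.
ΔU = nCvΔT = 1.54×20.8×(768−453) = 10100 J.
Q = 0 for an adiabatic process, so W = −ΔU = -10100 J.
State after step 1: P = 705 kPa, V = 13.9 L, T = 768 K.
Step 2 — Polytropic n=1.3: T₂ = T₁(V₁/V₂)^(n−1) = 768×(0.168)^0.30 = 450 K; P₂ = P₁(V₁/V₂)^n = 69.2 kPa.
W = (P₁V₁−P₂V₂)/(n−1) = (705×13.9−69.2×83.1)/0.30 = 13600 J.
ΔU = nCvΔT = 1.54×20.8×(450−768) = -10200 J.
Q = ΔU + W = 3400 J.
Net over both steps: W = 3500 J, Q = 3400 J, ΔU = -107 J.

450 K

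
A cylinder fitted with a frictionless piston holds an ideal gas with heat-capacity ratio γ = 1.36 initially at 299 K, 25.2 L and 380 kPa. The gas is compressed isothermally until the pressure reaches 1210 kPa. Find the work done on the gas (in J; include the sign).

11100 J

n = P₁V₁/(RT₁) = 380×25.2/(8.314×299) = 3.85 mol.
Isothermal: T stays 299 K; PV = const ⇒ V₂ = 7.91 L, P₂ = 1210 kPa.
W = nRT ln(V₂/V₁) = 3.85×8.314×299×ln(0.314) = -11100 J.
Work done on the gas = −W_by = 11100 J.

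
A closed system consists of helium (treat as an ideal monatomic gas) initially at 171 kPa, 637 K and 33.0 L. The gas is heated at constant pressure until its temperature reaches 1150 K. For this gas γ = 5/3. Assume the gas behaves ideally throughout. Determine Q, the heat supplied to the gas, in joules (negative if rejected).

n = P₁V₁/(RT₁) = 171×33.0/(8.314×637) = 1.07 mol.
Isobaric: P stays 171 kPa; V/T = const ⇒ T₂ = 1150 K, V₂ = 59.6 L.
W = PΔV = 171×(59.6−33.0) kPa·L = 4540 J.
ΔU = nCvΔT = 1.07×12.5×(1150−637) = 6820 J.
Q = ΔU + W = nCpΔT = 11400 J.

11400 J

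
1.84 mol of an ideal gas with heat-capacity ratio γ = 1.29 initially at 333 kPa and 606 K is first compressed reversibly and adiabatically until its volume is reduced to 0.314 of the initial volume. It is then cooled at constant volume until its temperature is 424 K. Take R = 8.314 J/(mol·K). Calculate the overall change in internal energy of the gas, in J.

-9600 J

V₁ = nRT₁/P₁ = 1.84×8.314×606/333 = 27.8 L.
Step 1 — Adiabatic: TV^(γ−1) = const ⇒ T₂ = 606×(3.18)^0.290 = 848 K; PV^γ = const ⇒ P₂ = 1480 kPa.
ΔU = nCvΔT = 1.84×28.7×(848−606) = 12800 J.
Q = 0 for an adiabatic process, so W = −ΔU = -12800 J.
State after step 1: P = 1480 kPa, V = 8.74 L, T = 848 K.
Step 2 — Isochoric: V stays 8.74 L; P/T = const ⇒ T₂ = 424 K, P₂ = 742 kPa.
W = 0 (no volume change).
ΔU = nCvΔT = 1.84×28.7×(424−848) = -22400 J.
Q = ΔU = -22400 J.
Net over both steps: W = -12800 J, Q = -22400 J, ΔU = -9600 J.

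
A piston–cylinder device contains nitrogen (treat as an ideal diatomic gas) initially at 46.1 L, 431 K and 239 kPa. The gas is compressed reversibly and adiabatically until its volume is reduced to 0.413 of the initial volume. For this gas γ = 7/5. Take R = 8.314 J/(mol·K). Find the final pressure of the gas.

Adiabatic: TV^(γ−1) = const ⇒ T₂ = 431×(2.42)^0.400 = 614 K; PV^γ = const ⇒ P₂ = 824 kPa.

824 kPa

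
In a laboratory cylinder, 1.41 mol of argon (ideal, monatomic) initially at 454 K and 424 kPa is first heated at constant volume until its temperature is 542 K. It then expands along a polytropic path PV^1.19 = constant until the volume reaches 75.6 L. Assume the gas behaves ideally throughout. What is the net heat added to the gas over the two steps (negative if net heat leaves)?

8460 J

V₁ = nRT₁/P₁ = 1.41×8.314×454/424 = 12.6 L.
Step 1 — Isochoric: V stays 12.6 L; P/T = const ⇒ T₂ = 542 K, P₂ = 506 kPa.
W = 0 (no volume change).
ΔU = nCvΔT = 1.41×12.5×(542−454) = 1550 J.
Q = ΔU = 1550 J.
State after step 1: P = 506 kPa, V = 12.6 L, T = 542 K.
Step 2 — Polytropic n=1.19: T₂ = T₁(V₁/V₂)^(n−1) = 542×(0.166)^0.19 = 385 K; P₂ = P₁(V₁/V₂)^n = 59.8 kPa.
W = (P₁V₁−P₂V₂)/(n−1) = (506×12.6−59.8×75.6)/0.19 = 9670 J.
ΔU = nCvΔT = 1.41×12.5×(385−542) = -2750 J.
Q = ΔU + W = 6910 J.
Net over both steps: W = 9670 J, Q = 8460 J, ΔU = -1210 J.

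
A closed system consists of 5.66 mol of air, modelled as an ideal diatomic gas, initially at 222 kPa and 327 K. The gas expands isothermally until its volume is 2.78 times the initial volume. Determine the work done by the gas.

15700 J

V₁ = nRT₁/P₁ = 5.66×8.314×327/222 = 69.3 L.
Isothermal: T stays 327 K; PV = const ⇒ V₂ = 193 L, P₂ = 79.9 kPa.
W = nRT ln(V₂/V₁) = 5.66×8.314×327×ln(2.78) = 15700 J.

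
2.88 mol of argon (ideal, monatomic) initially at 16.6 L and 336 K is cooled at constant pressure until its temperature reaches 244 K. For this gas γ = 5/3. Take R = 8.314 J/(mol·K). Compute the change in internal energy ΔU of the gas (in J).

-3300 J

P₁ = nRT₁/V₁ = 2.88×8.314×336/16.6 = 485 kPa.
Isobaric: P stays 485 kPa; V/T = const ⇒ T₂ = 244 K, V₂ = 12.1 L.
For an ideal gas ΔU = nCvΔT with Cv = (3/2)R = 12.5 J/(mol·K).
ΔU = 2.88×12.5×(244−336) = -3300 J.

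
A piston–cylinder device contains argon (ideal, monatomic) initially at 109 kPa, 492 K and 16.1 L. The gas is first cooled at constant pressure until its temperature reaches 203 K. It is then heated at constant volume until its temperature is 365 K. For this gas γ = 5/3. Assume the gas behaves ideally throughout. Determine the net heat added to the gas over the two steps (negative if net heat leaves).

n = P₁V₁/(RT₁) = 109×16.1/(8.314×492) = 0.429 mol.
Step 1 — Isobaric: P stays 109 kPa; V/T = const ⇒ T₂ = 203 K, V₂ = 6.64 L.
W = PΔV = 109×(6.64−16.1) kPa·L = -1030 J.
ΔU = nCvΔT = 0.429×12.5×(203−492) = -1550 J.
Q = ΔU + W = nCpΔT = -2580 J.
State after step 1: P = 109 kPa, V = 6.64 L, T = 203 K.
Step 2 — Isochoric: V stays 6.64 L; P/T = const ⇒ T₂ = 365 K, P₂ = 196 kPa.
W = 0 (no volume change).
ΔU = nCvΔT = 0.429×12.5×(365−203) = 867 J.
Q = ΔU = 867 J.
Net over both steps: W = -1030 J, Q = -1710 J, ΔU = -679 J.

-1710 J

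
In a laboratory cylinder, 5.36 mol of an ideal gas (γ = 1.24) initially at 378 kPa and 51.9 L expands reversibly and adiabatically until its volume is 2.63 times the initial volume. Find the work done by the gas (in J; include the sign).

T₁ = P₁V₁/(nR) = 378×51.9/(5.36×8.314) = 440 K.
Adiabatic: TV^(γ−1) = const ⇒ T₂ = 440×(0.380)^0.240 = 349 K; PV^γ = const ⇒ P₂ = 114 kPa.
ΔU = nCvΔT = 5.36×34.6×(349−440) = -16900 J.
Q = 0 for an adiabatic process, so W = −ΔU = 16900 J.

16900 J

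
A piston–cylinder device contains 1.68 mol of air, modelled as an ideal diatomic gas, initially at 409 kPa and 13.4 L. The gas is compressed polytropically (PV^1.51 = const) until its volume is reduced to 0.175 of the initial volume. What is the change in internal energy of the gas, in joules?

T₁ = P₁V₁/(nR) = 409×13.4/(1.68×8.314) = 392 K.
Polytropic n=1.51: T₂ = T₁(V₁/V₂)^(n−1) = 392×(5.71)^0.51 = 954 K; P₂ = P₁(V₁/V₂)^n = 5690 kPa.
For an ideal gas ΔU = nCvΔT with Cv = (5/2)R = 20.8 J/(mol·K).
ΔU = 1.68×20.8×(954−392) = 19600 J.

19600 J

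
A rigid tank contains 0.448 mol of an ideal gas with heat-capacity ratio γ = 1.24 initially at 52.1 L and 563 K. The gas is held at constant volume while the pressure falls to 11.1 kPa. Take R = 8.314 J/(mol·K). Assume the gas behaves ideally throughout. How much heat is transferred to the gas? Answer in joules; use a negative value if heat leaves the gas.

-6330 J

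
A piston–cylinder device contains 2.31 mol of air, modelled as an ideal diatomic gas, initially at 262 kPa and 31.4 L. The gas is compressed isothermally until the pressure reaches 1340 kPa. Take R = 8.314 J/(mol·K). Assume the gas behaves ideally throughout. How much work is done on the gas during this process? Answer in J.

13400 J

T₁ = P₁V₁/(nR) = 262×31.4/(2.31×8.314) = 428 K.
Isothermal: T stays 428 K; PV = const ⇒ V₂ = 6.14 L, P₂ = 1340 kPa.
W = nRT ln(V₂/V₁) = 2.31×8.314×428×ln(0.196) = -13400 J.
Work done on the gas = −W_by = 13400 J.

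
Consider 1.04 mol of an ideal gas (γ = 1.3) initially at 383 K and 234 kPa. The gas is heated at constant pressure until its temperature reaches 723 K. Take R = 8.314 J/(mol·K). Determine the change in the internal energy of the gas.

9800 J

V₁ = nRT₁/P₁ = 1.04×8.314×383/234 = 14.2 L.
Isobaric: P stays 234 kPa; V/T = const ⇒ T₂ = 723 K, V₂ = 26.7 L.
For an ideal gas ΔU = nCvΔT with Cv = R/(γ−1) = 27.7 J/(mol·K).
ΔU = 1.04×27.7×(723−383) = 9800 J.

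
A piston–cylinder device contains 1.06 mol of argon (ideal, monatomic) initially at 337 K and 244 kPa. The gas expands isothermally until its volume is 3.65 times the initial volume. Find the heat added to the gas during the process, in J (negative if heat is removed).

V₁ = nRT₁/P₁ = 1.06×8.314×337/244 = 12.2 L.
Isothermal: T stays 337 K; PV = const ⇒ V₂ = 44.4 L, P₂ = 66.8 kPa.
ΔU = 0 (ideal gas, T constant).
W = nRT ln(V₂/V₁) = 1.06×8.314×337×ln(3.65) = 3850 J.
Q = ΔU + W = 3850 J.

3850 J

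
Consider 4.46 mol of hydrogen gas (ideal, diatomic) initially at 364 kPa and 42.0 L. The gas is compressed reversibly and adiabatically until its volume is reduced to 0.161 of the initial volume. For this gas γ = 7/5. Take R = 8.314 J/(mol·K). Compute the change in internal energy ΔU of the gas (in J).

41100 J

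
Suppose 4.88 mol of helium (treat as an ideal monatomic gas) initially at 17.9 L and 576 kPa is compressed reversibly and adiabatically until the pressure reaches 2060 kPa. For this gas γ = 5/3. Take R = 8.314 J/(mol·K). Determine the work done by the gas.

T₁ = P₁V₁/(nR) = 576×17.9/(4.88×8.314) = 254 K.
Adiabatic: T₂/T₁ = (P₂/P₁)^((γ−1)/γ) ⇒ T₂ = 254×(3.58)^0.400 = 423 K; V₂ = 8.33 L.
ΔU = nCvΔT = 4.88×12.5×(423−254) = 10300 J.
Q = 0 for an adiabatic process, so W = −ΔU = -10300 J.

-10300 J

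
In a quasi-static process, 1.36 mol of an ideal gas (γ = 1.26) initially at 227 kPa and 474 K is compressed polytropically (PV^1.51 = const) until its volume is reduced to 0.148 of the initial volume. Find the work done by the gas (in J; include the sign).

V₁ = nRT₁/P₁ = 1.36×8.314×474/227 = 23.6 L.
Polytropic n=1.51: T₂ = T₁(V₁/V₂)^(n−1) = 474×(6.76)^0.51 = 1260 K; P₂ = P₁(V₁/V₂)^n = 4060 kPa.
W = (P₁V₁−P₂V₂)/(n−1) = (227×23.6−4060×3.49)/0.51 = -17300 J.

-17300 J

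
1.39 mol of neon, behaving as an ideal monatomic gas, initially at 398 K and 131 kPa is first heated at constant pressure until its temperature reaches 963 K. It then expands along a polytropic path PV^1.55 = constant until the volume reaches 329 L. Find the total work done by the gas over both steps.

V₁ = nRT₁/P₁ = 1.39×8.314×398/131 = 35.1 L.
Step 1 — Isobaric: P stays 131 kPa; V/T = const ⇒ T₂ = 963 K, V₂ = 85.0 L.
W = PΔV = 131×(85.0−35.1) kPa·L = 6530 J.
ΔU = nCvΔT = 1.39×12.5×(963−398) = 9790 J.
Q = ΔU + W = nCpΔT = 16300 J.
State after step 1: P = 131 kPa, V = 85.0 L, T = 963 K.
Step 2 — Polytropic n=1.55: T₂ = T₁(V₁/V₂)^(n−1) = 963×(0.258)^0.55 = 457 K; P₂ = P₁(V₁/V₂)^n = 16.1 kPa.
W = (P₁V₁−P₂V₂)/(n−1) = (131×85.0−16.1×329)/0.55 = 10600 J.
ΔU = nCvΔT = 1.39×12.5×(457−963) = -8770 J.
Q = ΔU + W = 1860 J.
Net over both steps: W = 17200 J, Q = 18200 J, ΔU = 1030 J.

17200 J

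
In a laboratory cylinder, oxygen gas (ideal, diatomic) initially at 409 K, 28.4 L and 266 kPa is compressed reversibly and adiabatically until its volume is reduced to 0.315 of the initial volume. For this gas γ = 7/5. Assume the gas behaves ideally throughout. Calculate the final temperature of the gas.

649 K

Adiabatic: TV^(γ−1) = const ⇒ T₂ = 409×(3.17)^0.400 = 649 K; PV^γ = const ⇒ P₂ = 1340 kPa.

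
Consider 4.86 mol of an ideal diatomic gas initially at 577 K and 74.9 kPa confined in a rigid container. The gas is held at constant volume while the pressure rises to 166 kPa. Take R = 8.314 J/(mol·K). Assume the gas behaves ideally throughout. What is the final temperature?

V₁ = nRT₁/P₁ = 4.86×8.314×577/74.9 = 311 L.
Isochoric: V stays 311 L; P/T = const ⇒ T₂ = 1280 K, P₂ = 166 kPa.

1280 K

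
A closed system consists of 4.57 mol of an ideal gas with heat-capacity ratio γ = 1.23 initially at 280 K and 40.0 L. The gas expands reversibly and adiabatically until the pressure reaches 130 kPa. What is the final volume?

P₁ = nRT₁/V₁ = 4.57×8.314×280/40.0 = 266 kPa.
Adiabatic: T₂/T₁ = (P₂/P₁)^((γ−1)/γ) ⇒ T₂ = 280×(0.489)^0.187 = 245 K; V₂ = 71.6 L.

71.6 L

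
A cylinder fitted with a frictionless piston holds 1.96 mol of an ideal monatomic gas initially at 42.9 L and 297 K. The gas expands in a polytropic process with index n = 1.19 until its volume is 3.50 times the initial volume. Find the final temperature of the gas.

234 K

P₁ = nRT₁/V₁ = 1.96×8.314×297/42.9 = 113 kPa.
Polytropic n=1.19: T₂ = T₁(V₁/V₂)^(n−1) = 297×(0.286)^0.19 = 234 K; P₂ = P₁(V₁/V₂)^n = 25.4 kPa.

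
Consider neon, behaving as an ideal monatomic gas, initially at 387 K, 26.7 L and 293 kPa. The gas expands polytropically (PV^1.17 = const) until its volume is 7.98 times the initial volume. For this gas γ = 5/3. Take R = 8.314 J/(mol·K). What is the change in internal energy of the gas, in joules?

-3490 J

n = P₁V₁/(RT₁) = 293×26.7/(8.314×387) = 2.43 mol.
Polytropic n=1.17: T₂ = T₁(V₁/V₂)^(n−1) = 387×(0.125)^0.17 = 272 K; P₂ = P₁(V₁/V₂)^n = 25.8 kPa.
For an ideal gas ΔU = nCvΔT with Cv = (3/2)R = 12.5 J/(mol·K).
ΔU = 2.43×12.5×(272−387) = -3490 J.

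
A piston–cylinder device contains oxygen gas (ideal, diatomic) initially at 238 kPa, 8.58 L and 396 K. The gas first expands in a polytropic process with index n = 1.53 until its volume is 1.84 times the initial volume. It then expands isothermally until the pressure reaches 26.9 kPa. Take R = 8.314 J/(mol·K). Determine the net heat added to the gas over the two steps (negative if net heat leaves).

n = P₁V₁/(RT₁) = 238×8.58/(8.314×396) = 0.620 mol.
Step 1 — Polytropic n=1.53: T₂ = T₁(V₁/V₂)^(n−1) = 396×(0.543)^0.53 = 287 K; P₂ = P₁(V₁/V₂)^n = 93.6 kPa.
W = (P₁V₁−P₂V₂)/(n−1) = (238×8.58−93.6×15.8)/0.53 = 1060 J.
ΔU = nCvΔT = 0.620×20.8×(287−396) = -1410 J.
Q = ΔU + W = -346 J.
State after step 1: P = 93.6 kPa, V = 15.8 L, T = 287 K.
Step 2 — Isothermal: T stays 287 K; PV = const ⇒ V₂ = 54.9 L, P₂ = 26.9 kPa.
ΔU = 0 (ideal gas, T constant).
W = nRT ln(V₂/V₁) = 0.620×8.314×287×ln(3.48) = 1840 J.
Q = ΔU + W = 1840 J.
Net over both steps: W = 2910 J, Q = 1500 J, ΔU = -1410 J.

1500 J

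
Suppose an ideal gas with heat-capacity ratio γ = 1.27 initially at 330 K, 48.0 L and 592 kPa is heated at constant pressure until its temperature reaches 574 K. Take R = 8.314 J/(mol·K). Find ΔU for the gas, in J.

77800 J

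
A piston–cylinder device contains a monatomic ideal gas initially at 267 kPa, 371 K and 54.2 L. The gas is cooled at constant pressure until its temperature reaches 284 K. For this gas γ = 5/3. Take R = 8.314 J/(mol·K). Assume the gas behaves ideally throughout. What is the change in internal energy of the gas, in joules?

-5090 J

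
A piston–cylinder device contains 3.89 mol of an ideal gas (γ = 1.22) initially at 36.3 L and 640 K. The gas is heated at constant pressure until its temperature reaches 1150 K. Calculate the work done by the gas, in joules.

16500 J

P₁ = nRT₁/V₁ = 3.89×8.314×640/36.3 = 570 kPa.
Isobaric: P stays 570 kPa; V/T = const ⇒ T₂ = 1150 K, V₂ = 65.2 L.
W = PΔV = 570×(65.2−36.3) kPa·L = 16500 J.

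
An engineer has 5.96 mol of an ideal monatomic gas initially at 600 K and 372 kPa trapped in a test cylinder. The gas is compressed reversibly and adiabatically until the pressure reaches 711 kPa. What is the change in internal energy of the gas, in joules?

V₁ = nRT₁/P₁ = 5.96×8.314×600/372 = 79.9 L.
Adiabatic: T₂/T₁ = (P₂/P₁)^((γ−1)/γ) ⇒ T₂ = 600×(1.91)^0.400 = 777 K; V₂ = 54.2 L.
For an ideal gas ΔU = nCvΔT with Cv = (3/2)R = 12.5 J/(mol·K).
ΔU = 5.96×12.5×(777−600) = 13200 J.

13200 J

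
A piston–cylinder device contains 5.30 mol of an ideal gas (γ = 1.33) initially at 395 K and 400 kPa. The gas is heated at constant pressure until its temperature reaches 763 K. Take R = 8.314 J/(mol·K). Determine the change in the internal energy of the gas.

49100 J

V₁ = nRT₁/P₁ = 5.30×8.314×395/400 = 43.5 L.
Isobaric: P stays 400 kPa; V/T = const ⇒ T₂ = 763 K, V₂ = 84.1 L.
For an ideal gas ΔU = nCvΔT with Cv = R/(γ−1) = 25.2 J/(mol·K).
ΔU = 5.30×25.2×(763−395) = 49100 J.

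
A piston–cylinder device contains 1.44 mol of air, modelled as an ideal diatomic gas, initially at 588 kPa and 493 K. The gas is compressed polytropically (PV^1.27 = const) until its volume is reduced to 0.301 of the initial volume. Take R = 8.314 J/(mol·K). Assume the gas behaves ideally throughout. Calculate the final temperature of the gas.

V₁ = nRT₁/P₁ = 1.44×8.314×493/588 = 10.0 L.
Polytropic n=1.27: T₂ = T₁(V₁/V₂)^(n−1) = 493×(3.32)^0.27 = 682 K; P₂ = P₁(V₁/V₂)^n = 2700 kPa.

682 K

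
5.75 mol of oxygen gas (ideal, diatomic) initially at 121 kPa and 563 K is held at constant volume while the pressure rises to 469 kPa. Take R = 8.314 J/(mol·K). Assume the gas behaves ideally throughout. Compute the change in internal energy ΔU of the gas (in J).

V₁ = nRT₁/P₁ = 5.75×8.314×563/121 = 222 L.
Isochoric: V stays 222 L; P/T = const ⇒ T₂ = 2180 K, P₂ = 469 kPa.
For an ideal gas ΔU = nCvΔT with Cv = (5/2)R = 20.8 J/(mol·K).
ΔU = 5.75×20.8×(2180−563) = 194000 J.

194000 J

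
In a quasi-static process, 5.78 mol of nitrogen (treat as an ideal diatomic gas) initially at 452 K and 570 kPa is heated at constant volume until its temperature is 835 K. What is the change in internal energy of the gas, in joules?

V₁ = nRT₁/P₁ = 5.78×8.314×452/570 = 38.1 L.
Isochoric: V stays 38.1 L; P/T = const ⇒ T₂ = 835 K, P₂ = 1050 kPa.
For an ideal gas ΔU = nCvΔT with Cv = (5/2)R = 20.8 J/(mol·K).
ΔU = 5.78×20.8×(835−452) = 46000 J.

46000 J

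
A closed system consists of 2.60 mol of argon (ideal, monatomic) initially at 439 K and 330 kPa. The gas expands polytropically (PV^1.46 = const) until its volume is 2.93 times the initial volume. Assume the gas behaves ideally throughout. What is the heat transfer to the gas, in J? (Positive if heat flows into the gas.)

2490 J

V₁ = nRT₁/P₁ = 2.60×8.314×439/330 = 28.8 L.
Polytropic n=1.46: T₂ = T₁(V₁/V₂)^(n−1) = 439×(0.341)^0.46 = 268 K; P₂ = P₁(V₁/V₂)^n = 68.7 kPa.
W = (P₁V₁−P₂V₂)/(n−1) = (330×28.8−68.7×84.3)/0.46 = 8050 J.
ΔU = nCvΔT = 2.60×12.5×(268−439) = -5550 J.
Q = ΔU + W = 2490 J.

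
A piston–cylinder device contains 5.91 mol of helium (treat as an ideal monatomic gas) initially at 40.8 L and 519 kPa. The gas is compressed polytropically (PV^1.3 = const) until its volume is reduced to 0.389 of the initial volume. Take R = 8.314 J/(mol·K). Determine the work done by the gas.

-23100 J

T₁ = P₁V₁/(nR) = 519×40.8/(5.91×8.314) = 431 K.
Polytropic n=1.3: T₂ = T₁(V₁/V₂)^(n−1) = 431×(2.57)^0.30 = 572 K; P₂ = P₁(V₁/V₂)^n = 1770 kPa.
W = (P₁V₁−P₂V₂)/(n−1) = (519×40.8−1770×15.9)/0.30 = -23100 J.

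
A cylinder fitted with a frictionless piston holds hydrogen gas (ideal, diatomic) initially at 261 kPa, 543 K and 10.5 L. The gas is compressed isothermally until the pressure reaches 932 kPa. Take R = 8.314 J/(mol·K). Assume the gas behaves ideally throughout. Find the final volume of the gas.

2.94 L

Isothermal: T stays 543 K; PV = const ⇒ V₂ = 2.94 L, P₂ = 932 kPa.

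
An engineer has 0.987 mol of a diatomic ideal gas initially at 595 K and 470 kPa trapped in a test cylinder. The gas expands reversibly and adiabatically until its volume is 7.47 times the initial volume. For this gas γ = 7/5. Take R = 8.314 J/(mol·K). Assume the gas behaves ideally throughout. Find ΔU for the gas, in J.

-6750 J

V₁ = nRT₁/P₁ = 0.987×8.314×595/470 = 10.4 L.
Adiabatic: TV^(γ−1) = const ⇒ T₂ = 595×(0.134)^0.400 = 266 K; PV^γ = const ⇒ P₂ = 28.1 kPa.
For an ideal gas ΔU = nCvΔT with Cv = (5/2)R = 20.8 J/(mol·K).
ΔU = 0.987×20.8×(266−595) = -6750 J.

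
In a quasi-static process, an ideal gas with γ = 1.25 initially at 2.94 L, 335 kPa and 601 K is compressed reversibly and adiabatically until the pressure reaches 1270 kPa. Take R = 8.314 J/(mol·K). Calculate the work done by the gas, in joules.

-1200 J

n = P₁V₁/(RT₁) = 335×2.94/(8.314×601) = 0.197 mol.
Adiabatic: T₂/T₁ = (P₂/P₁)^((γ−1)/γ) ⇒ T₂ = 601×(3.79)^0.200 = 785 K; V₂ = 1.01 L.
ΔU = nCvΔT = 0.197×33.3×(785−601) = 1200 J.
Q = 0 for an adiabatic process, so W = −ΔU = -1200 J.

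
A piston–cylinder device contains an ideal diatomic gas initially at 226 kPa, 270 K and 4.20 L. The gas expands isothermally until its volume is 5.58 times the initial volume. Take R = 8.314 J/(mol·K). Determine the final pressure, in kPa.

40.5 kPa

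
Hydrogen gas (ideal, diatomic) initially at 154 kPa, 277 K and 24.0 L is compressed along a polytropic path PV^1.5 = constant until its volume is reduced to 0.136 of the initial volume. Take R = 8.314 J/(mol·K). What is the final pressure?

Polytropic n=1.5: T₂ = T₁(V₁/V₂)^(n−1) = 277×(7.35)^0.50 = 751 K; P₂ = P₁(V₁/V₂)^n = 3070 kPa.

3070 kPa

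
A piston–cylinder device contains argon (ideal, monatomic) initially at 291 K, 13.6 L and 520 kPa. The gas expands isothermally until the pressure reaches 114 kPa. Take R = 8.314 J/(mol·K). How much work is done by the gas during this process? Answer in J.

10700 J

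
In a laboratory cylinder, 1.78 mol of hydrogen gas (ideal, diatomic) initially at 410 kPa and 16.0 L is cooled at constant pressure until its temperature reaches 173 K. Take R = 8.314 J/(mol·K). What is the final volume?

T₁ = P₁V₁/(nR) = 410×16.0/(1.78×8.314) = 443 K.
Isobaric: P stays 410 kPa; V/T = const ⇒ T₂ = 173 K, V₂ = 6.24 L.

6.24 L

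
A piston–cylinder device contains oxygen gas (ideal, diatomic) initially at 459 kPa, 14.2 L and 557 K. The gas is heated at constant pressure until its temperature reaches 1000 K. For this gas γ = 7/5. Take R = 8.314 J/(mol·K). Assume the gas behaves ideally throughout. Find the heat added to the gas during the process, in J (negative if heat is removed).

n = P₁V₁/(RT₁) = 459×14.2/(8.314×557) = 1.41 mol.
Isobaric: P stays 459 kPa; V/T = const ⇒ T₂ = 1000 K, V₂ = 25.5 L.
W = PΔV = 459×(25.5−14.2) kPa·L = 5180 J.
ΔU = nCvΔT = 1.41×20.8×(1000−557) = 13000 J.
Q = ΔU + W = nCpΔT = 18100 J.

18100 J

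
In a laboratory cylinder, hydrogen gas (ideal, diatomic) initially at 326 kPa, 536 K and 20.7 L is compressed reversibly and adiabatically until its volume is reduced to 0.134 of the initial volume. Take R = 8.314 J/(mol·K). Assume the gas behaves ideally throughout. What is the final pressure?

5440 kPa

Adiabatic: TV^(γ−1) = const ⇒ T₂ = 536×(7.46)^0.400 = 1200 K; PV^γ = const ⇒ P₂ = 5440 kPa.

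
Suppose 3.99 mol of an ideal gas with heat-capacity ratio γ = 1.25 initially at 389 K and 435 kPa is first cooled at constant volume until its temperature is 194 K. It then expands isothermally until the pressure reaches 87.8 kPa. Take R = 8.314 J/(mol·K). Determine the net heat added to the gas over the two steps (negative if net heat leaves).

V₁ = nRT₁/P₁ = 3.99×8.314×389/435 = 29.7 L.
Step 1 — Isochoric: V stays 29.7 L; P/T = const ⇒ T₂ = 194 K, P₂ = 217 kPa.
W = 0 (no volume change).
ΔU = nCvΔT = 3.99×33.3×(194−389) = -25900 J.
Q = ΔU = -25900 J.
State after step 1: P = 217 kPa, V = 29.7 L, T = 194 K.
Step 2 — Isothermal: T stays 194 K; PV = const ⇒ V₂ = 73.3 L, P₂ = 87.8 kPa.
ΔU = 0 (ideal gas, T constant).
W = nRT ln(V₂/V₁) = 3.99×8.314×194×ln(2.47) = 5820 J.
Q = ΔU + W = 5820 J.
Net over both steps: W = 5820 J, Q = -20100 J, ΔU = -25900 J.

-20100 J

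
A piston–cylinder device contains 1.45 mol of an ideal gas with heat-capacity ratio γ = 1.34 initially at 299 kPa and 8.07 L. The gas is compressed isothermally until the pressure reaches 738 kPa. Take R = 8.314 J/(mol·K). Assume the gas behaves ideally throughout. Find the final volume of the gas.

T₁ = P₁V₁/(nR) = 299×8.07/(1.45×8.314) = 200 K.
Isothermal: T stays 200 K; PV = const ⇒ V₂ = 3.27 L, P₂ = 738 kPa.

3.27 L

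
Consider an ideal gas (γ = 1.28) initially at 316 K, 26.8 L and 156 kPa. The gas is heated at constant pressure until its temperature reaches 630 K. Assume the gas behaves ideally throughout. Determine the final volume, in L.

53.4 L

Isobaric: P stays 156 kPa; V/T = const ⇒ T₂ = 630 K, V₂ = 53.4 L.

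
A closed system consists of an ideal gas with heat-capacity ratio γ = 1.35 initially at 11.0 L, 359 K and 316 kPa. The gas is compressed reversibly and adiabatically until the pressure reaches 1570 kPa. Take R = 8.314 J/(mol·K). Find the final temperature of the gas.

544 K

Adiabatic: T₂/T₁ = (P₂/P₁)^((γ−1)/γ) ⇒ T₂ = 359×(4.97)^0.259 = 544 K; V₂ = 3.35 L.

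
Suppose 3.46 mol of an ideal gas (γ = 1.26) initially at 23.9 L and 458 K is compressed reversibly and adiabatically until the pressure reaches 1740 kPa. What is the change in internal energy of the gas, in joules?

P₁ = nRT₁/V₁ = 3.46×8.314×458/23.9 = 551 kPa.
Adiabatic: T₂/T₁ = (P₂/P₁)^((γ−1)/γ) ⇒ T₂ = 458×(3.16)^0.206 = 581 K; V₂ = 9.60 L.
For an ideal gas ΔU = nCvΔT with Cv = R/(γ−1) = 32.0 J/(mol·K).
ΔU = 3.46×32.0×(581−458) = 13600 J.

13600 J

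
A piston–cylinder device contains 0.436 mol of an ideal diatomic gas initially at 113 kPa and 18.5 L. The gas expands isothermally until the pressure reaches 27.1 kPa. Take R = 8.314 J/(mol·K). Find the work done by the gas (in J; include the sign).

2980 J

T₁ = P₁V₁/(nR) = 113×18.5/(0.436×8.314) = 577 K.
Isothermal: T stays 577 K; PV = const ⇒ V₂ = 77.1 L, P₂ = 27.1 kPa.
W = nRT ln(V₂/V₁) = 0.436×8.314×577×ln(4.17) = 2980 J.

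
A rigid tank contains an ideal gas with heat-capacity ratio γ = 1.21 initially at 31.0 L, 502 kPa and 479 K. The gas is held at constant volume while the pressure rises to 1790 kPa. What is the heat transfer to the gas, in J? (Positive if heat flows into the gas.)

190000 J

n = P₁V₁/(RT₁) = 502×31.0/(8.314×479) = 3.91 mol.
Isochoric: V stays 31.0 L; P/T = const ⇒ T₂ = 1710 K, P₂ = 1790 kPa.
W = 0 (no volume change).
ΔU = nCvΔT = 3.91×39.6×(1710−479) = 190000 J.
Q = ΔU = 190000 J.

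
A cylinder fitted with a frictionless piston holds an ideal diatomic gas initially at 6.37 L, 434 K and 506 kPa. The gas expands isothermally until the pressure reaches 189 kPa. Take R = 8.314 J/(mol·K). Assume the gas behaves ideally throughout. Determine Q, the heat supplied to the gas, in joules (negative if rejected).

3170 J

n = P₁V₁/(RT₁) = 506×6.37/(8.314×434) = 0.893 mol.
Isothermal: T stays 434 K; PV = const ⇒ V₂ = 17.1 L, P₂ = 189 kPa.
ΔU = 0 (ideal gas, T constant).
W = nRT ln(V₂/V₁) = 0.893×8.314×434×ln(2.68) = 3170 J.
Q = ΔU + W = 3170 J.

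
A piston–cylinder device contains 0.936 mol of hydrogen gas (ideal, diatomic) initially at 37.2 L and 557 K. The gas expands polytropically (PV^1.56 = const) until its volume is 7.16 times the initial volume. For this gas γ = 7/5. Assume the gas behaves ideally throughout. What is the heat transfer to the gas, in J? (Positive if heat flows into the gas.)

-2070 J

P₁ = nRT₁/V₁ = 0.936×8.314×557/37.2 = 117 kPa.
Polytropic n=1.56: T₂ = T₁(V₁/V₂)^(n−1) = 557×(0.140)^0.56 = 185 K; P₂ = P₁(V₁/V₂)^n = 5.40 kPa.
W = (P₁V₁−P₂V₂)/(n−1) = (117×37.2−5.40×266)/0.56 = 5170 J.
ΔU = nCvΔT = 0.936×20.8×(185−557) = -7240 J.
Q = ΔU + W = -2070 J.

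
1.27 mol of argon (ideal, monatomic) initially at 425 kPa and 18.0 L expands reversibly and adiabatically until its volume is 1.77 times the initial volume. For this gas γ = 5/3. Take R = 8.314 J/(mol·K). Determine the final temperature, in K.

495 K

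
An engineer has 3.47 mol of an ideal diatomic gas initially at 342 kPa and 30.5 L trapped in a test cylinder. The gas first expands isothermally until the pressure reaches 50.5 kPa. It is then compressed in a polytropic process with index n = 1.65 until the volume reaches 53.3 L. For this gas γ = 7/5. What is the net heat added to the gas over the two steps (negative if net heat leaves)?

34100 J

T₁ = P₁V₁/(nR) = 342×30.5/(3.47×8.314) = 362 K.
Step 1 — Isothermal: T stays 362 K; PV = const ⇒ V₂ = 207 L, P₂ = 50.5 kPa.
ΔU = 0 (ideal gas, T constant).
W = nRT ln(V₂/V₁) = 3.47×8.314×362×ln(6.77) = 20000 J.
Q = ΔU + W = 20000 J.
State after step 1: P = 50.5 kPa, V = 207 L, T = 362 K.
Step 2 — Polytropic n=1.65: T₂ = T₁(V₁/V₂)^(n−1) = 362×(3.88)^0.65 = 872 K; P₂ = P₁(V₁/V₂)^n = 472 kPa.
W = (P₁V₁−P₂V₂)/(n−1) = (50.5×207−472×53.3)/0.65 = -22700 J.
ΔU = nCvΔT = 3.47×20.8×(872−362) = 36800 J.
Q = ΔU + W = 14200 J.
Net over both steps: W = -2710 J, Q = 34100 J, ΔU = 36800 J.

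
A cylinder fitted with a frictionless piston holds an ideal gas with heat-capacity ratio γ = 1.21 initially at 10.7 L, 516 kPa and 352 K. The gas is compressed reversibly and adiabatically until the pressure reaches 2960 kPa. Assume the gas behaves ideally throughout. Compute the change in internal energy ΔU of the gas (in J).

9310 J

n = P₁V₁/(RT₁) = 516×10.7/(8.314×352) = 1.89 mol.
Adiabatic: T₂/T₁ = (P₂/P₁)^((γ−1)/γ) ⇒ T₂ = 352×(5.74)^0.174 = 477 K; V₂ = 2.53 L.
For an ideal gas ΔU = nCvΔT with Cv = R/(γ−1) = 39.6 J/(mol·K).
ΔU = 1.89×39.6×(477−352) = 9310 J.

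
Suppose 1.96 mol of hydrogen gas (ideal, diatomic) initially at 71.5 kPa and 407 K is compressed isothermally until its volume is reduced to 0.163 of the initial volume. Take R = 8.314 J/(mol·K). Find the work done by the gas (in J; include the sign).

-12000 J

V₁ = nRT₁/P₁ = 1.96×8.314×407/71.5 = 92.8 L.
Isothermal: T stays 407 K; PV = const ⇒ V₂ = 15.1 L, P₂ = 439 kPa.
W = nRT ln(V₂/V₁) = 1.96×8.314×407×ln(0.163) = -12000 J.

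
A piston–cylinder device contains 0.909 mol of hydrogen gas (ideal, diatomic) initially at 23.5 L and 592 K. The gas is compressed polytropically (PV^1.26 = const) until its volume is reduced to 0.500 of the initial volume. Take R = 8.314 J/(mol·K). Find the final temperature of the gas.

P₁ = nRT₁/V₁ = 0.909×8.314×592/23.5 = 190 kPa.
Polytropic n=1.26: T₂ = T₁(V₁/V₂)^(n−1) = 592×(2.00)^0.26 = 709 K; P₂ = P₁(V₁/V₂)^n = 456 kPa.

709 K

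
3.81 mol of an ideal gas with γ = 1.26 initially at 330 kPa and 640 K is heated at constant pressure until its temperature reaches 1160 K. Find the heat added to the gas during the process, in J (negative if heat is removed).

79800 J

V₁ = nRT₁/P₁ = 3.81×8.314×640/330 = 61.4 L.
Isobaric: P stays 330 kPa; V/T = const ⇒ T₂ = 1160 K, V₂ = 111 L.
W = PΔV = 330×(111−61.4) kPa·L = 16500 J.
ΔU = nCvΔT = 3.81×32.0×(1160−640) = 63400 J.
Q = ΔU + W = nCpΔT = 79800 J.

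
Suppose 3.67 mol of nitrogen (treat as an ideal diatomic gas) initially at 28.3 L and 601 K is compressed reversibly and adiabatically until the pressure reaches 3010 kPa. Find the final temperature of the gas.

932 K

P₁ = nRT₁/V₁ = 3.67×8.314×601/28.3 = 648 kPa.
Adiabatic: T₂/T₁ = (P₂/P₁)^((γ−1)/γ) ⇒ T₂ = 601×(4.65)^0.286 = 932 K; V₂ = 9.45 L.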